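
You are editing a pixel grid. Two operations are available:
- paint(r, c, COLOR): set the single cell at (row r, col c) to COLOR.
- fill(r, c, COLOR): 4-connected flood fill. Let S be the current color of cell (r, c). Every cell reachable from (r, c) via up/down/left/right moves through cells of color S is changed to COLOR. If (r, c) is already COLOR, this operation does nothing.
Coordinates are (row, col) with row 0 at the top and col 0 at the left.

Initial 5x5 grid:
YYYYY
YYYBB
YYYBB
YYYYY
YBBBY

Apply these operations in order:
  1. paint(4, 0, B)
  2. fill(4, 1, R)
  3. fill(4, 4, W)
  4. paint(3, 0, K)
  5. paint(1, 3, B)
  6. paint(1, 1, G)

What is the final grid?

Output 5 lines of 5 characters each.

Answer: WWWWW
WGWBB
WWWBB
KWWWW
RRRRW

Derivation:
After op 1 paint(4,0,B):
YYYYY
YYYBB
YYYBB
YYYYY
BBBBY
After op 2 fill(4,1,R) [4 cells changed]:
YYYYY
YYYBB
YYYBB
YYYYY
RRRRY
After op 3 fill(4,4,W) [17 cells changed]:
WWWWW
WWWBB
WWWBB
WWWWW
RRRRW
After op 4 paint(3,0,K):
WWWWW
WWWBB
WWWBB
KWWWW
RRRRW
After op 5 paint(1,3,B):
WWWWW
WWWBB
WWWBB
KWWWW
RRRRW
After op 6 paint(1,1,G):
WWWWW
WGWBB
WWWBB
KWWWW
RRRRW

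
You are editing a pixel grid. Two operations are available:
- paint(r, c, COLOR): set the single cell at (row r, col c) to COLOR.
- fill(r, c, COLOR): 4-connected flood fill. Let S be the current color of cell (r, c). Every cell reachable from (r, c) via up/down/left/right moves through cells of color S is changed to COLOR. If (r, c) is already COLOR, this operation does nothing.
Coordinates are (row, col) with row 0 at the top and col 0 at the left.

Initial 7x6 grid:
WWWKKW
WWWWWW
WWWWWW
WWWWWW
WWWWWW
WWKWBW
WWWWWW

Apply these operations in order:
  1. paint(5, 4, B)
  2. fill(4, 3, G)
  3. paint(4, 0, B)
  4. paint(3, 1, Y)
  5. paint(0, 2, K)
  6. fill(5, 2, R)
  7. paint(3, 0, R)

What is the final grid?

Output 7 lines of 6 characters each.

Answer: GGKKKG
GGGGGG
GGGGGG
RYGGGG
BGGGGG
GGRGBG
GGGGGG

Derivation:
After op 1 paint(5,4,B):
WWWKKW
WWWWWW
WWWWWW
WWWWWW
WWWWWW
WWKWBW
WWWWWW
After op 2 fill(4,3,G) [38 cells changed]:
GGGKKG
GGGGGG
GGGGGG
GGGGGG
GGGGGG
GGKGBG
GGGGGG
After op 3 paint(4,0,B):
GGGKKG
GGGGGG
GGGGGG
GGGGGG
BGGGGG
GGKGBG
GGGGGG
After op 4 paint(3,1,Y):
GGGKKG
GGGGGG
GGGGGG
GYGGGG
BGGGGG
GGKGBG
GGGGGG
After op 5 paint(0,2,K):
GGKKKG
GGGGGG
GGGGGG
GYGGGG
BGGGGG
GGKGBG
GGGGGG
After op 6 fill(5,2,R) [1 cells changed]:
GGKKKG
GGGGGG
GGGGGG
GYGGGG
BGGGGG
GGRGBG
GGGGGG
After op 7 paint(3,0,R):
GGKKKG
GGGGGG
GGGGGG
RYGGGG
BGGGGG
GGRGBG
GGGGGG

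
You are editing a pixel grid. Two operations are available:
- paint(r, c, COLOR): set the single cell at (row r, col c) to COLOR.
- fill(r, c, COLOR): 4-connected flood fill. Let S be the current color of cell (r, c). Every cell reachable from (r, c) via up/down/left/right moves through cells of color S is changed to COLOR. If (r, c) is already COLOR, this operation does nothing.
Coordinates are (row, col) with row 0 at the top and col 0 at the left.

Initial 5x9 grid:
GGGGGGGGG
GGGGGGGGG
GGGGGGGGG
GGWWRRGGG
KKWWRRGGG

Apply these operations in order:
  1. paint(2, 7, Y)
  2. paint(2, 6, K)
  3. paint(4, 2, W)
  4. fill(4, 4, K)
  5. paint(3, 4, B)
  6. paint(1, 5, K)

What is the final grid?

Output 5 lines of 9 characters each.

Answer: GGGGGGGGG
GGGGGKGGG
GGGGGGKYG
GGWWBKGGG
KKWWKKGGG

Derivation:
After op 1 paint(2,7,Y):
GGGGGGGGG
GGGGGGGGG
GGGGGGGYG
GGWWRRGGG
KKWWRRGGG
After op 2 paint(2,6,K):
GGGGGGGGG
GGGGGGGGG
GGGGGGKYG
GGWWRRGGG
KKWWRRGGG
After op 3 paint(4,2,W):
GGGGGGGGG
GGGGGGGGG
GGGGGGKYG
GGWWRRGGG
KKWWRRGGG
After op 4 fill(4,4,K) [4 cells changed]:
GGGGGGGGG
GGGGGGGGG
GGGGGGKYG
GGWWKKGGG
KKWWKKGGG
After op 5 paint(3,4,B):
GGGGGGGGG
GGGGGGGGG
GGGGGGKYG
GGWWBKGGG
KKWWKKGGG
After op 6 paint(1,5,K):
GGGGGGGGG
GGGGGKGGG
GGGGGGKYG
GGWWBKGGG
KKWWKKGGG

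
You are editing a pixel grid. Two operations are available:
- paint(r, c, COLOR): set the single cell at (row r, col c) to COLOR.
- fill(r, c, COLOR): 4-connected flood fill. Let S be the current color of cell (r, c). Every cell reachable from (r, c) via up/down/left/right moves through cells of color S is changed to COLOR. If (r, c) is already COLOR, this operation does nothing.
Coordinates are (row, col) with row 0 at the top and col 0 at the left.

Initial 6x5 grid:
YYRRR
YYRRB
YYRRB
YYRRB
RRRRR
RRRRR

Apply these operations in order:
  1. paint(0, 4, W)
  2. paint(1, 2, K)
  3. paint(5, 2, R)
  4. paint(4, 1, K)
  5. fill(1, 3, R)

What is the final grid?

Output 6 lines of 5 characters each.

After op 1 paint(0,4,W):
YYRRW
YYRRB
YYRRB
YYRRB
RRRRR
RRRRR
After op 2 paint(1,2,K):
YYRRW
YYKRB
YYRRB
YYRRB
RRRRR
RRRRR
After op 3 paint(5,2,R):
YYRRW
YYKRB
YYRRB
YYRRB
RRRRR
RRRRR
After op 4 paint(4,1,K):
YYRRW
YYKRB
YYRRB
YYRRB
RKRRR
RRRRR
After op 5 fill(1,3,R) [0 cells changed]:
YYRRW
YYKRB
YYRRB
YYRRB
RKRRR
RRRRR

Answer: YYRRW
YYKRB
YYRRB
YYRRB
RKRRR
RRRRR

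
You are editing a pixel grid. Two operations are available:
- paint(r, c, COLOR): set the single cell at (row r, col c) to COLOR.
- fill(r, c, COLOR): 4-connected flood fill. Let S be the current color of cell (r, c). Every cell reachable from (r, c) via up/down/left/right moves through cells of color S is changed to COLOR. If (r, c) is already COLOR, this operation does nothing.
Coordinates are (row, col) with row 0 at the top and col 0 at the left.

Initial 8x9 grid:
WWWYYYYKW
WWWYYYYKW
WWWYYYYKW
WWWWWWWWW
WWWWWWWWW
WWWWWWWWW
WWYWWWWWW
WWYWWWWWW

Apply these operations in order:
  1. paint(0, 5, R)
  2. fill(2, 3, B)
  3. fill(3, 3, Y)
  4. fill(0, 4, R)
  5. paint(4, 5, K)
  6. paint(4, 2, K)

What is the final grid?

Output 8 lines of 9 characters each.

After op 1 paint(0,5,R):
WWWYYRYKW
WWWYYYYKW
WWWYYYYKW
WWWWWWWWW
WWWWWWWWW
WWWWWWWWW
WWYWWWWWW
WWYWWWWWW
After op 2 fill(2,3,B) [11 cells changed]:
WWWBBRBKW
WWWBBBBKW
WWWBBBBKW
WWWWWWWWW
WWWWWWWWW
WWWWWWWWW
WWYWWWWWW
WWYWWWWWW
After op 3 fill(3,3,Y) [55 cells changed]:
YYYBBRBKY
YYYBBBBKY
YYYBBBBKY
YYYYYYYYY
YYYYYYYYY
YYYYYYYYY
YYYYYYYYY
YYYYYYYYY
After op 4 fill(0,4,R) [11 cells changed]:
YYYRRRRKY
YYYRRRRKY
YYYRRRRKY
YYYYYYYYY
YYYYYYYYY
YYYYYYYYY
YYYYYYYYY
YYYYYYYYY
After op 5 paint(4,5,K):
YYYRRRRKY
YYYRRRRKY
YYYRRRRKY
YYYYYYYYY
YYYYYKYYY
YYYYYYYYY
YYYYYYYYY
YYYYYYYYY
After op 6 paint(4,2,K):
YYYRRRRKY
YYYRRRRKY
YYYRRRRKY
YYYYYYYYY
YYKYYKYYY
YYYYYYYYY
YYYYYYYYY
YYYYYYYYY

Answer: YYYRRRRKY
YYYRRRRKY
YYYRRRRKY
YYYYYYYYY
YYKYYKYYY
YYYYYYYYY
YYYYYYYYY
YYYYYYYYY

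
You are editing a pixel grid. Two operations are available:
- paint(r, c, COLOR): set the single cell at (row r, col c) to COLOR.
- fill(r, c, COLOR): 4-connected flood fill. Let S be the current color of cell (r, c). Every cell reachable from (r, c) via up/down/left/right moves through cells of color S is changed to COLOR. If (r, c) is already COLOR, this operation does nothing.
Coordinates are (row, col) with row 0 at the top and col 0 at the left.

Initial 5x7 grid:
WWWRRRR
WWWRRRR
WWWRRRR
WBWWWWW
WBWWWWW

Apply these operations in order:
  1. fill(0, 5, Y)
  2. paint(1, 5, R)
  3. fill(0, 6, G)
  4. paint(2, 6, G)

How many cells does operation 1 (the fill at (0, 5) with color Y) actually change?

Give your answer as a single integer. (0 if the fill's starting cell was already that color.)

After op 1 fill(0,5,Y) [12 cells changed]:
WWWYYYY
WWWYYYY
WWWYYYY
WBWWWWW
WBWWWWW

Answer: 12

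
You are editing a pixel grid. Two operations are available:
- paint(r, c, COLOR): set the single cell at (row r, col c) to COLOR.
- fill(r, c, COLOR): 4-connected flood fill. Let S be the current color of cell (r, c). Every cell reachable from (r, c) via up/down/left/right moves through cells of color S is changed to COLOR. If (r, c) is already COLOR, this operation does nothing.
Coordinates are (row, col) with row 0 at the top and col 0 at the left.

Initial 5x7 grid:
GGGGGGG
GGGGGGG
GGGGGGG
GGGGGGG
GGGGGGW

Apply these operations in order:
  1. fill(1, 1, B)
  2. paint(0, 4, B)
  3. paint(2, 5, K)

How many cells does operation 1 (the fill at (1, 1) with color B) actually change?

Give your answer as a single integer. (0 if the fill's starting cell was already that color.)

After op 1 fill(1,1,B) [34 cells changed]:
BBBBBBB
BBBBBBB
BBBBBBB
BBBBBBB
BBBBBBW

Answer: 34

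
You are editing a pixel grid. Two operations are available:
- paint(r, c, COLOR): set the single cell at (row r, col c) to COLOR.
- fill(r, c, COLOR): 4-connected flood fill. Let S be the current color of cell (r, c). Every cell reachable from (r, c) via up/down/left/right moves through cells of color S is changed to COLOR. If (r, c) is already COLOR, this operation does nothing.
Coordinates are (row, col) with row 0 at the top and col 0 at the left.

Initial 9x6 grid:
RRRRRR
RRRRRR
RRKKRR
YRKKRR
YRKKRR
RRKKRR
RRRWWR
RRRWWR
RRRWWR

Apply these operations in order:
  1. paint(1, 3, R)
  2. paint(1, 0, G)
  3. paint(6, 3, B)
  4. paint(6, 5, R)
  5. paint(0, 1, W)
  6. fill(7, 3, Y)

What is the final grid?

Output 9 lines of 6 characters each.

After op 1 paint(1,3,R):
RRRRRR
RRRRRR
RRKKRR
YRKKRR
YRKKRR
RRKKRR
RRRWWR
RRRWWR
RRRWWR
After op 2 paint(1,0,G):
RRRRRR
GRRRRR
RRKKRR
YRKKRR
YRKKRR
RRKKRR
RRRWWR
RRRWWR
RRRWWR
After op 3 paint(6,3,B):
RRRRRR
GRRRRR
RRKKRR
YRKKRR
YRKKRR
RRKKRR
RRRBWR
RRRWWR
RRRWWR
After op 4 paint(6,5,R):
RRRRRR
GRRRRR
RRKKRR
YRKKRR
YRKKRR
RRKKRR
RRRBWR
RRRWWR
RRRWWR
After op 5 paint(0,1,W):
RWRRRR
GRRRRR
RRKKRR
YRKKRR
YRKKRR
RRKKRR
RRRBWR
RRRWWR
RRRWWR
After op 6 fill(7,3,Y) [5 cells changed]:
RWRRRR
GRRRRR
RRKKRR
YRKKRR
YRKKRR
RRKKRR
RRRBYR
RRRYYR
RRRYYR

Answer: RWRRRR
GRRRRR
RRKKRR
YRKKRR
YRKKRR
RRKKRR
RRRBYR
RRRYYR
RRRYYR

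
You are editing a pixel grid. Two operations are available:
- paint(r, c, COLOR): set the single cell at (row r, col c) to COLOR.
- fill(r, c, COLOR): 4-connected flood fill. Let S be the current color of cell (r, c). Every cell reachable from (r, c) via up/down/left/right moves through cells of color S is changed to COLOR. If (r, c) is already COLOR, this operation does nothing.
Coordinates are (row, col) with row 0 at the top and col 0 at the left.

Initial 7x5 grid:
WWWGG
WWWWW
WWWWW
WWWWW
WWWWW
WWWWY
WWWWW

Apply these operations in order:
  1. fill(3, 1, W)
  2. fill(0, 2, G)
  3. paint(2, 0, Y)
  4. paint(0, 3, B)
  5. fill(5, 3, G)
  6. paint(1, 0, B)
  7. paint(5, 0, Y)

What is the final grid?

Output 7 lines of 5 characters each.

Answer: GGGBG
BGGGG
YGGGG
GGGGG
GGGGG
YGGGY
GGGGG

Derivation:
After op 1 fill(3,1,W) [0 cells changed]:
WWWGG
WWWWW
WWWWW
WWWWW
WWWWW
WWWWY
WWWWW
After op 2 fill(0,2,G) [32 cells changed]:
GGGGG
GGGGG
GGGGG
GGGGG
GGGGG
GGGGY
GGGGG
After op 3 paint(2,0,Y):
GGGGG
GGGGG
YGGGG
GGGGG
GGGGG
GGGGY
GGGGG
After op 4 paint(0,3,B):
GGGBG
GGGGG
YGGGG
GGGGG
GGGGG
GGGGY
GGGGG
After op 5 fill(5,3,G) [0 cells changed]:
GGGBG
GGGGG
YGGGG
GGGGG
GGGGG
GGGGY
GGGGG
After op 6 paint(1,0,B):
GGGBG
BGGGG
YGGGG
GGGGG
GGGGG
GGGGY
GGGGG
After op 7 paint(5,0,Y):
GGGBG
BGGGG
YGGGG
GGGGG
GGGGG
YGGGY
GGGGG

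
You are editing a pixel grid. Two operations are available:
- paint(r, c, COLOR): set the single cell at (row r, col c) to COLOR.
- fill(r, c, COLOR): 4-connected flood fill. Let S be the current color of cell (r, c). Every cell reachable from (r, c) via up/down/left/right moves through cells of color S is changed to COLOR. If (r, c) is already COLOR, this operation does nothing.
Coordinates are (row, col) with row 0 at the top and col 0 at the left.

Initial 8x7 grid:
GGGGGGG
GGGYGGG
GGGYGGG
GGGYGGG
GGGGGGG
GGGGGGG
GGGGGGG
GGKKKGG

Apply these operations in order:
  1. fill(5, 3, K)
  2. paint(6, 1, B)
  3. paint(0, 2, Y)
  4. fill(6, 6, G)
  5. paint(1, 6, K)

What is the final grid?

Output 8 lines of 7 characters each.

Answer: GGYGGGG
GGGYGGK
GGGYGGG
GGGYGGG
GGGGGGG
GGGGGGG
GBGGGGG
GGGGGGG

Derivation:
After op 1 fill(5,3,K) [50 cells changed]:
KKKKKKK
KKKYKKK
KKKYKKK
KKKYKKK
KKKKKKK
KKKKKKK
KKKKKKK
KKKKKKK
After op 2 paint(6,1,B):
KKKKKKK
KKKYKKK
KKKYKKK
KKKYKKK
KKKKKKK
KKKKKKK
KBKKKKK
KKKKKKK
After op 3 paint(0,2,Y):
KKYKKKK
KKKYKKK
KKKYKKK
KKKYKKK
KKKKKKK
KKKKKKK
KBKKKKK
KKKKKKK
After op 4 fill(6,6,G) [51 cells changed]:
GGYGGGG
GGGYGGG
GGGYGGG
GGGYGGG
GGGGGGG
GGGGGGG
GBGGGGG
GGGGGGG
After op 5 paint(1,6,K):
GGYGGGG
GGGYGGK
GGGYGGG
GGGYGGG
GGGGGGG
GGGGGGG
GBGGGGG
GGGGGGG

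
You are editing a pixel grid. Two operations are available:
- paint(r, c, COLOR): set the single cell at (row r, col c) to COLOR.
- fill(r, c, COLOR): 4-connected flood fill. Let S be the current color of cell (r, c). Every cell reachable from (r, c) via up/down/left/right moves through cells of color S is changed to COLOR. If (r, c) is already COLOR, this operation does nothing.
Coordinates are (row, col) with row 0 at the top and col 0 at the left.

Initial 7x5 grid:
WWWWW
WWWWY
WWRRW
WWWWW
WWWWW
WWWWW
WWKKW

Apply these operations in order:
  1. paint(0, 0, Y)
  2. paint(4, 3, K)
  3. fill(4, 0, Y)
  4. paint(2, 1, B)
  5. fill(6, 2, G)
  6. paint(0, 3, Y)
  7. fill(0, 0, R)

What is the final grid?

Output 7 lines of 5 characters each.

After op 1 paint(0,0,Y):
YWWWW
WWWWY
WWRRW
WWWWW
WWWWW
WWWWW
WWKKW
After op 2 paint(4,3,K):
YWWWW
WWWWY
WWRRW
WWWWW
WWWKW
WWWWW
WWKKW
After op 3 fill(4,0,Y) [28 cells changed]:
YYYYY
YYYYY
YYRRY
YYYYY
YYYKY
YYYYY
YYKKY
After op 4 paint(2,1,B):
YYYYY
YYYYY
YBRRY
YYYYY
YYYKY
YYYYY
YYKKY
After op 5 fill(6,2,G) [2 cells changed]:
YYYYY
YYYYY
YBRRY
YYYYY
YYYKY
YYYYY
YYGGY
After op 6 paint(0,3,Y):
YYYYY
YYYYY
YBRRY
YYYYY
YYYKY
YYYYY
YYGGY
After op 7 fill(0,0,R) [29 cells changed]:
RRRRR
RRRRR
RBRRR
RRRRR
RRRKR
RRRRR
RRGGR

Answer: RRRRR
RRRRR
RBRRR
RRRRR
RRRKR
RRRRR
RRGGR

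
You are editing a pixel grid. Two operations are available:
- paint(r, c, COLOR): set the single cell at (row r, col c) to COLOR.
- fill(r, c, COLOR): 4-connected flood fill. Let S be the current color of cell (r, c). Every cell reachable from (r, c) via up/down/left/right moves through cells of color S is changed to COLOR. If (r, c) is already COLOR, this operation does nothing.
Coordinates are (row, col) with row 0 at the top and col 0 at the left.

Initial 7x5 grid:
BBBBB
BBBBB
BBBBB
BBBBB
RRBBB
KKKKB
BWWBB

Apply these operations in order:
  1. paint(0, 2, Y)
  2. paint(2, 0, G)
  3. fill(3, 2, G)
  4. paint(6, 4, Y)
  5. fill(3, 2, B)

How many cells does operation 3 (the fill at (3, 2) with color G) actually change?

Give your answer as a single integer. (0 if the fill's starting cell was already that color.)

Answer: 24

Derivation:
After op 1 paint(0,2,Y):
BBYBB
BBBBB
BBBBB
BBBBB
RRBBB
KKKKB
BWWBB
After op 2 paint(2,0,G):
BBYBB
BBBBB
GBBBB
BBBBB
RRBBB
KKKKB
BWWBB
After op 3 fill(3,2,G) [24 cells changed]:
GGYGG
GGGGG
GGGGG
GGGGG
RRGGG
KKKKG
BWWGG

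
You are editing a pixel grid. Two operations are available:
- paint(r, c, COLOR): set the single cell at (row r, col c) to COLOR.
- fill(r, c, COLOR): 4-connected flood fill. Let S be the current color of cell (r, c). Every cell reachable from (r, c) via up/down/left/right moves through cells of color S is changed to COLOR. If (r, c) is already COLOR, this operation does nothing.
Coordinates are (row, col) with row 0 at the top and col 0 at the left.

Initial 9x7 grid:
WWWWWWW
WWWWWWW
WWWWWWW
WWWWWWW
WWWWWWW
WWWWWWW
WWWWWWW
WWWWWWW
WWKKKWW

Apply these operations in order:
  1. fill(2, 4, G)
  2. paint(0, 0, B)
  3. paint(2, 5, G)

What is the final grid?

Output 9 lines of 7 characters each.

After op 1 fill(2,4,G) [60 cells changed]:
GGGGGGG
GGGGGGG
GGGGGGG
GGGGGGG
GGGGGGG
GGGGGGG
GGGGGGG
GGGGGGG
GGKKKGG
After op 2 paint(0,0,B):
BGGGGGG
GGGGGGG
GGGGGGG
GGGGGGG
GGGGGGG
GGGGGGG
GGGGGGG
GGGGGGG
GGKKKGG
After op 3 paint(2,5,G):
BGGGGGG
GGGGGGG
GGGGGGG
GGGGGGG
GGGGGGG
GGGGGGG
GGGGGGG
GGGGGGG
GGKKKGG

Answer: BGGGGGG
GGGGGGG
GGGGGGG
GGGGGGG
GGGGGGG
GGGGGGG
GGGGGGG
GGGGGGG
GGKKKGG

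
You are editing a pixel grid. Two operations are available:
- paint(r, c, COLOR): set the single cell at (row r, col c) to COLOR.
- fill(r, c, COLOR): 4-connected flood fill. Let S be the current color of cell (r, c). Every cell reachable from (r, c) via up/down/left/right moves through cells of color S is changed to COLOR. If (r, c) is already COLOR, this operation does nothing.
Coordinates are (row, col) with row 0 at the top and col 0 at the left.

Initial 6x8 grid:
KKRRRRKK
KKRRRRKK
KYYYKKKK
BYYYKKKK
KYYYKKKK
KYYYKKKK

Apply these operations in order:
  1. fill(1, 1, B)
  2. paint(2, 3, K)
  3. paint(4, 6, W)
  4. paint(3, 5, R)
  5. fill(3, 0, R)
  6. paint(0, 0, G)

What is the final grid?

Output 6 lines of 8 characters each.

Answer: GRRRRRKK
RRRRRRKK
RYYKKKKK
RYYYKRKK
KYYYKKWK
KYYYKKKK

Derivation:
After op 1 fill(1,1,B) [5 cells changed]:
BBRRRRKK
BBRRRRKK
BYYYKKKK
BYYYKKKK
KYYYKKKK
KYYYKKKK
After op 2 paint(2,3,K):
BBRRRRKK
BBRRRRKK
BYYKKKKK
BYYYKKKK
KYYYKKKK
KYYYKKKK
After op 3 paint(4,6,W):
BBRRRRKK
BBRRRRKK
BYYKKKKK
BYYYKKKK
KYYYKKWK
KYYYKKKK
After op 4 paint(3,5,R):
BBRRRRKK
BBRRRRKK
BYYKKKKK
BYYYKRKK
KYYYKKWK
KYYYKKKK
After op 5 fill(3,0,R) [6 cells changed]:
RRRRRRKK
RRRRRRKK
RYYKKKKK
RYYYKRKK
KYYYKKWK
KYYYKKKK
After op 6 paint(0,0,G):
GRRRRRKK
RRRRRRKK
RYYKKKKK
RYYYKRKK
KYYYKKWK
KYYYKKKK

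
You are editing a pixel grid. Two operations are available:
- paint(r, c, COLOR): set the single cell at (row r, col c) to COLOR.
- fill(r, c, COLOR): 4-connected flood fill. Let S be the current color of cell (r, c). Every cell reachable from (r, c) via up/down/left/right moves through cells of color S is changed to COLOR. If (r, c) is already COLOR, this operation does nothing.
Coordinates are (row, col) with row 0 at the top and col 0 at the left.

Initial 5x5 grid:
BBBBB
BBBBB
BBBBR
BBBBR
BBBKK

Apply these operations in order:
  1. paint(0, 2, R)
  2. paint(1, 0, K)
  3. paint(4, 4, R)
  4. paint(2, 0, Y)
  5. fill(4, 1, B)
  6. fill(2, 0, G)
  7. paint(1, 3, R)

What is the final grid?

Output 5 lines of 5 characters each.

Answer: BBRBB
KBBRB
GBBBR
BBBBR
BBBKR

Derivation:
After op 1 paint(0,2,R):
BBRBB
BBBBB
BBBBR
BBBBR
BBBKK
After op 2 paint(1,0,K):
BBRBB
KBBBB
BBBBR
BBBBR
BBBKK
After op 3 paint(4,4,R):
BBRBB
KBBBB
BBBBR
BBBBR
BBBKR
After op 4 paint(2,0,Y):
BBRBB
KBBBB
YBBBR
BBBBR
BBBKR
After op 5 fill(4,1,B) [0 cells changed]:
BBRBB
KBBBB
YBBBR
BBBBR
BBBKR
After op 6 fill(2,0,G) [1 cells changed]:
BBRBB
KBBBB
GBBBR
BBBBR
BBBKR
After op 7 paint(1,3,R):
BBRBB
KBBRB
GBBBR
BBBBR
BBBKR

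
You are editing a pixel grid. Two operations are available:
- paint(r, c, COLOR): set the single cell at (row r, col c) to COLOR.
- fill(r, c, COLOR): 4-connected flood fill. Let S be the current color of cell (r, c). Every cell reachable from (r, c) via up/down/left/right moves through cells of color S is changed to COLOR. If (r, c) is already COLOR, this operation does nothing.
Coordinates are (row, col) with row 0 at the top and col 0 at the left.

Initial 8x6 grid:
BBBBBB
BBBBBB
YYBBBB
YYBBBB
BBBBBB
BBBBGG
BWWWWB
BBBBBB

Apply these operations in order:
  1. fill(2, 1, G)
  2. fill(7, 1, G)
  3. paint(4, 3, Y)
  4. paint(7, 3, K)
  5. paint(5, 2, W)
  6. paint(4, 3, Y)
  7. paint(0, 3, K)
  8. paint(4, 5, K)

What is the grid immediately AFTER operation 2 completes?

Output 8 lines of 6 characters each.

Answer: GGGGGG
GGGGGG
GGGGGG
GGGGGG
GGGGGG
GGGGGG
GWWWWG
GGGGGG

Derivation:
After op 1 fill(2,1,G) [4 cells changed]:
BBBBBB
BBBBBB
GGBBBB
GGBBBB
BBBBBB
BBBBGG
BWWWWB
BBBBBB
After op 2 fill(7,1,G) [38 cells changed]:
GGGGGG
GGGGGG
GGGGGG
GGGGGG
GGGGGG
GGGGGG
GWWWWG
GGGGGG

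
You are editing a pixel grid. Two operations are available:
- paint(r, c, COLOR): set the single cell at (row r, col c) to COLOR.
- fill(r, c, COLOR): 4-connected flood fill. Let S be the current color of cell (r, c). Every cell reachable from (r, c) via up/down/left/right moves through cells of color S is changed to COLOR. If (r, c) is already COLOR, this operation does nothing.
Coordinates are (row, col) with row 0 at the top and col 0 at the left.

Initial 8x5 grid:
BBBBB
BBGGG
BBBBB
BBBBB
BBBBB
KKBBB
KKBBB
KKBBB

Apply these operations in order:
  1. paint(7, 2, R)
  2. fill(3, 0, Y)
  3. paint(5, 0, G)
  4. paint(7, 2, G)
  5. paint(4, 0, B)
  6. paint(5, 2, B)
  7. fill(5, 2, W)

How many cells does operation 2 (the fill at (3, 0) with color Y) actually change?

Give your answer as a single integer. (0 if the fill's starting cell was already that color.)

Answer: 30

Derivation:
After op 1 paint(7,2,R):
BBBBB
BBGGG
BBBBB
BBBBB
BBBBB
KKBBB
KKBBB
KKRBB
After op 2 fill(3,0,Y) [30 cells changed]:
YYYYY
YYGGG
YYYYY
YYYYY
YYYYY
KKYYY
KKYYY
KKRYY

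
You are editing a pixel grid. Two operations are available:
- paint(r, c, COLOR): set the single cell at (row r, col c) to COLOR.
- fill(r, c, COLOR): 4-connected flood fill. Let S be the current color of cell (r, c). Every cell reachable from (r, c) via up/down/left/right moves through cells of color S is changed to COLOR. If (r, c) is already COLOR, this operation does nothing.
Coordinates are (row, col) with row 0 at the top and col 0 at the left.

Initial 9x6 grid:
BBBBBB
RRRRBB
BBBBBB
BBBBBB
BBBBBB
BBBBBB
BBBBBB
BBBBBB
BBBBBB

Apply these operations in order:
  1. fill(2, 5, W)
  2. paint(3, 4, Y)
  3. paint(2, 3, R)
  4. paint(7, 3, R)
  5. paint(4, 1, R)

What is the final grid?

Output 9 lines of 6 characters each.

Answer: WWWWWW
RRRRWW
WWWRWW
WWWWYW
WRWWWW
WWWWWW
WWWWWW
WWWRWW
WWWWWW

Derivation:
After op 1 fill(2,5,W) [50 cells changed]:
WWWWWW
RRRRWW
WWWWWW
WWWWWW
WWWWWW
WWWWWW
WWWWWW
WWWWWW
WWWWWW
After op 2 paint(3,4,Y):
WWWWWW
RRRRWW
WWWWWW
WWWWYW
WWWWWW
WWWWWW
WWWWWW
WWWWWW
WWWWWW
After op 3 paint(2,3,R):
WWWWWW
RRRRWW
WWWRWW
WWWWYW
WWWWWW
WWWWWW
WWWWWW
WWWWWW
WWWWWW
After op 4 paint(7,3,R):
WWWWWW
RRRRWW
WWWRWW
WWWWYW
WWWWWW
WWWWWW
WWWWWW
WWWRWW
WWWWWW
After op 5 paint(4,1,R):
WWWWWW
RRRRWW
WWWRWW
WWWWYW
WRWWWW
WWWWWW
WWWWWW
WWWRWW
WWWWWW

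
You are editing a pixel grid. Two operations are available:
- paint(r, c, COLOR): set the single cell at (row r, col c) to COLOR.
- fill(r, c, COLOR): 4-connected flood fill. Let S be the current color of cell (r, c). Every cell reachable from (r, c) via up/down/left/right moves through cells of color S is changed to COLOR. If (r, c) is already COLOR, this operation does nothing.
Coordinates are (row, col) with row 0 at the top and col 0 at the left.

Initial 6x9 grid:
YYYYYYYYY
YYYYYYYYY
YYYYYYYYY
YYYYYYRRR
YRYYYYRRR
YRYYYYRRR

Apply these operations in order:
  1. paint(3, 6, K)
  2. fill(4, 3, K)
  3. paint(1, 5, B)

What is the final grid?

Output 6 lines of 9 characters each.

Answer: KKKKKKKKK
KKKKKBKKK
KKKKKKKKK
KKKKKKKRR
KRKKKKRRR
KRKKKKRRR

Derivation:
After op 1 paint(3,6,K):
YYYYYYYYY
YYYYYYYYY
YYYYYYYYY
YYYYYYKRR
YRYYYYRRR
YRYYYYRRR
After op 2 fill(4,3,K) [43 cells changed]:
KKKKKKKKK
KKKKKKKKK
KKKKKKKKK
KKKKKKKRR
KRKKKKRRR
KRKKKKRRR
After op 3 paint(1,5,B):
KKKKKKKKK
KKKKKBKKK
KKKKKKKKK
KKKKKKKRR
KRKKKKRRR
KRKKKKRRR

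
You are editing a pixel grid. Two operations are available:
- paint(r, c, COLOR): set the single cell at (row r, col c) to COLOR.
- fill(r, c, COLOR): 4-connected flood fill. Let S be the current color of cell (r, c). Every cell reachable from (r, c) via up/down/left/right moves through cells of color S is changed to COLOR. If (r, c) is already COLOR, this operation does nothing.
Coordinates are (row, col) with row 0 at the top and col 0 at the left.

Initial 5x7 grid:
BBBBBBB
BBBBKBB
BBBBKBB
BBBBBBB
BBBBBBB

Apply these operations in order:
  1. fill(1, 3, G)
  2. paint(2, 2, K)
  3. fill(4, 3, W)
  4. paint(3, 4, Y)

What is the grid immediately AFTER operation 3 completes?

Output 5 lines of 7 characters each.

Answer: WWWWWWW
WWWWKWW
WWKWKWW
WWWWWWW
WWWWWWW

Derivation:
After op 1 fill(1,3,G) [33 cells changed]:
GGGGGGG
GGGGKGG
GGGGKGG
GGGGGGG
GGGGGGG
After op 2 paint(2,2,K):
GGGGGGG
GGGGKGG
GGKGKGG
GGGGGGG
GGGGGGG
After op 3 fill(4,3,W) [32 cells changed]:
WWWWWWW
WWWWKWW
WWKWKWW
WWWWWWW
WWWWWWW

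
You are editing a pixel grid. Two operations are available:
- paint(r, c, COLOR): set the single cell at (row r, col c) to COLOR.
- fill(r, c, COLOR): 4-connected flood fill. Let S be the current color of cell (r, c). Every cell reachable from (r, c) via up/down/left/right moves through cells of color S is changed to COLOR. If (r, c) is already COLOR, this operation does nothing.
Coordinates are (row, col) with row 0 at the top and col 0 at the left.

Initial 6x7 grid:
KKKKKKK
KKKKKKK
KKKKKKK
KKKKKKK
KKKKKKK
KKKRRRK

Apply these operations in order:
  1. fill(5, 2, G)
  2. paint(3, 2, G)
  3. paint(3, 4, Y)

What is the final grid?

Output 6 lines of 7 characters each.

After op 1 fill(5,2,G) [39 cells changed]:
GGGGGGG
GGGGGGG
GGGGGGG
GGGGGGG
GGGGGGG
GGGRRRG
After op 2 paint(3,2,G):
GGGGGGG
GGGGGGG
GGGGGGG
GGGGGGG
GGGGGGG
GGGRRRG
After op 3 paint(3,4,Y):
GGGGGGG
GGGGGGG
GGGGGGG
GGGGYGG
GGGGGGG
GGGRRRG

Answer: GGGGGGG
GGGGGGG
GGGGGGG
GGGGYGG
GGGGGGG
GGGRRRG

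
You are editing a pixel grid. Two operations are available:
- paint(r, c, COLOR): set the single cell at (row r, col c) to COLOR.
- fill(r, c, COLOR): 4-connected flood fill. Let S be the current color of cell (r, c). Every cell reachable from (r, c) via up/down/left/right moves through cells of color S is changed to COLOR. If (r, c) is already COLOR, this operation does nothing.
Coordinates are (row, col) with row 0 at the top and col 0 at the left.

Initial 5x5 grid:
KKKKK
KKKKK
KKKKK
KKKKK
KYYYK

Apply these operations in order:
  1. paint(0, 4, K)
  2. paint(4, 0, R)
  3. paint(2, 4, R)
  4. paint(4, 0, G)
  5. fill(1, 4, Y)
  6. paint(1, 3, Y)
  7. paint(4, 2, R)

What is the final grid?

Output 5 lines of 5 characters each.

After op 1 paint(0,4,K):
KKKKK
KKKKK
KKKKK
KKKKK
KYYYK
After op 2 paint(4,0,R):
KKKKK
KKKKK
KKKKK
KKKKK
RYYYK
After op 3 paint(2,4,R):
KKKKK
KKKKK
KKKKR
KKKKK
RYYYK
After op 4 paint(4,0,G):
KKKKK
KKKKK
KKKKR
KKKKK
GYYYK
After op 5 fill(1,4,Y) [20 cells changed]:
YYYYY
YYYYY
YYYYR
YYYYY
GYYYY
After op 6 paint(1,3,Y):
YYYYY
YYYYY
YYYYR
YYYYY
GYYYY
After op 7 paint(4,2,R):
YYYYY
YYYYY
YYYYR
YYYYY
GYRYY

Answer: YYYYY
YYYYY
YYYYR
YYYYY
GYRYY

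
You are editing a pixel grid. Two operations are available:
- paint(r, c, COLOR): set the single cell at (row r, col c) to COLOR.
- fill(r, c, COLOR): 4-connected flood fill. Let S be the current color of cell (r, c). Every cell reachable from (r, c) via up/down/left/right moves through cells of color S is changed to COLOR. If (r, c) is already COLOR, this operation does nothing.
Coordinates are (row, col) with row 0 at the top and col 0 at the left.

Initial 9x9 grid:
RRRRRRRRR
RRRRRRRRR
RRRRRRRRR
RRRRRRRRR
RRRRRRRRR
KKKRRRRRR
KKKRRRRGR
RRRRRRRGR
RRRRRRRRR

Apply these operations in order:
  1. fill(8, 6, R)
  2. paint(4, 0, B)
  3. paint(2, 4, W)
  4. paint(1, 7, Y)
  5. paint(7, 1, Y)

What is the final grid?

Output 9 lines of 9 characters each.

After op 1 fill(8,6,R) [0 cells changed]:
RRRRRRRRR
RRRRRRRRR
RRRRRRRRR
RRRRRRRRR
RRRRRRRRR
KKKRRRRRR
KKKRRRRGR
RRRRRRRGR
RRRRRRRRR
After op 2 paint(4,0,B):
RRRRRRRRR
RRRRRRRRR
RRRRRRRRR
RRRRRRRRR
BRRRRRRRR
KKKRRRRRR
KKKRRRRGR
RRRRRRRGR
RRRRRRRRR
After op 3 paint(2,4,W):
RRRRRRRRR
RRRRRRRRR
RRRRWRRRR
RRRRRRRRR
BRRRRRRRR
KKKRRRRRR
KKKRRRRGR
RRRRRRRGR
RRRRRRRRR
After op 4 paint(1,7,Y):
RRRRRRRRR
RRRRRRRYR
RRRRWRRRR
RRRRRRRRR
BRRRRRRRR
KKKRRRRRR
KKKRRRRGR
RRRRRRRGR
RRRRRRRRR
After op 5 paint(7,1,Y):
RRRRRRRRR
RRRRRRRYR
RRRRWRRRR
RRRRRRRRR
BRRRRRRRR
KKKRRRRRR
KKKRRRRGR
RYRRRRRGR
RRRRRRRRR

Answer: RRRRRRRRR
RRRRRRRYR
RRRRWRRRR
RRRRRRRRR
BRRRRRRRR
KKKRRRRRR
KKKRRRRGR
RYRRRRRGR
RRRRRRRRR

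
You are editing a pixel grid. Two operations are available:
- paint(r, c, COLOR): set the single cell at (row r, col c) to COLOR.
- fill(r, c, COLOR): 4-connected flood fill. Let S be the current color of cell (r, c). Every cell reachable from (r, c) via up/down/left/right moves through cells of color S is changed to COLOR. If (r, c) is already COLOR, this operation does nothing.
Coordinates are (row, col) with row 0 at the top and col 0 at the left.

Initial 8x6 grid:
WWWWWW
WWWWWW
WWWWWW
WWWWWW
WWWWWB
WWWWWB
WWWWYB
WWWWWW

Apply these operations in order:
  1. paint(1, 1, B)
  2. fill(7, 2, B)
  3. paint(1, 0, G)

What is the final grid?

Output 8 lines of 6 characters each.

After op 1 paint(1,1,B):
WWWWWW
WBWWWW
WWWWWW
WWWWWW
WWWWWB
WWWWWB
WWWWYB
WWWWWW
After op 2 fill(7,2,B) [43 cells changed]:
BBBBBB
BBBBBB
BBBBBB
BBBBBB
BBBBBB
BBBBBB
BBBBYB
BBBBBB
After op 3 paint(1,0,G):
BBBBBB
GBBBBB
BBBBBB
BBBBBB
BBBBBB
BBBBBB
BBBBYB
BBBBBB

Answer: BBBBBB
GBBBBB
BBBBBB
BBBBBB
BBBBBB
BBBBBB
BBBBYB
BBBBBB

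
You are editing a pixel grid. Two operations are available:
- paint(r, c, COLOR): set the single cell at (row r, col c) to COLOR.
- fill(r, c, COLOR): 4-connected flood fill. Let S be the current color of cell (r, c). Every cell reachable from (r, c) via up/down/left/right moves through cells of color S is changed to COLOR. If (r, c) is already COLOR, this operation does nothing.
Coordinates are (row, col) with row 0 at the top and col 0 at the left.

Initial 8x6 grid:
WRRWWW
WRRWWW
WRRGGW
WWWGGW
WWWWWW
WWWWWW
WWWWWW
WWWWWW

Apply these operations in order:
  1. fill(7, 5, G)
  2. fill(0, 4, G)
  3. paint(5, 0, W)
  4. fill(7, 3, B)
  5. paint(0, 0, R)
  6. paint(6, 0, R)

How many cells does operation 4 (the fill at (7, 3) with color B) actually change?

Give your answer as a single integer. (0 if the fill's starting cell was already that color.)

After op 1 fill(7,5,G) [38 cells changed]:
GRRGGG
GRRGGG
GRRGGG
GGGGGG
GGGGGG
GGGGGG
GGGGGG
GGGGGG
After op 2 fill(0,4,G) [0 cells changed]:
GRRGGG
GRRGGG
GRRGGG
GGGGGG
GGGGGG
GGGGGG
GGGGGG
GGGGGG
After op 3 paint(5,0,W):
GRRGGG
GRRGGG
GRRGGG
GGGGGG
GGGGGG
WGGGGG
GGGGGG
GGGGGG
After op 4 fill(7,3,B) [41 cells changed]:
BRRBBB
BRRBBB
BRRBBB
BBBBBB
BBBBBB
WBBBBB
BBBBBB
BBBBBB

Answer: 41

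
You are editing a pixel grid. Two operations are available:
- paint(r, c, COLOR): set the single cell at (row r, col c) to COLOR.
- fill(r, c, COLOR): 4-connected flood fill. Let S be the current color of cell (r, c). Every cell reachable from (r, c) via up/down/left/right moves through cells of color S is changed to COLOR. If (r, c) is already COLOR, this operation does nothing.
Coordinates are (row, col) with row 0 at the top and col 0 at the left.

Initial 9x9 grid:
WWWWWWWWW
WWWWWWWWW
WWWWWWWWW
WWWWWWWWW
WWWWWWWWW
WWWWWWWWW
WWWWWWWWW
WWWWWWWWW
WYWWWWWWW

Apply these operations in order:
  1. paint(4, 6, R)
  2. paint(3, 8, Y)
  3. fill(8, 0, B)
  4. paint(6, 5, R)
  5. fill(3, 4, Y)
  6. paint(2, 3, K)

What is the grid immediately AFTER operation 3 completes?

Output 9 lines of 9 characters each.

After op 1 paint(4,6,R):
WWWWWWWWW
WWWWWWWWW
WWWWWWWWW
WWWWWWWWW
WWWWWWRWW
WWWWWWWWW
WWWWWWWWW
WWWWWWWWW
WYWWWWWWW
After op 2 paint(3,8,Y):
WWWWWWWWW
WWWWWWWWW
WWWWWWWWW
WWWWWWWWY
WWWWWWRWW
WWWWWWWWW
WWWWWWWWW
WWWWWWWWW
WYWWWWWWW
After op 3 fill(8,0,B) [78 cells changed]:
BBBBBBBBB
BBBBBBBBB
BBBBBBBBB
BBBBBBBBY
BBBBBBRBB
BBBBBBBBB
BBBBBBBBB
BBBBBBBBB
BYBBBBBBB

Answer: BBBBBBBBB
BBBBBBBBB
BBBBBBBBB
BBBBBBBBY
BBBBBBRBB
BBBBBBBBB
BBBBBBBBB
BBBBBBBBB
BYBBBBBBB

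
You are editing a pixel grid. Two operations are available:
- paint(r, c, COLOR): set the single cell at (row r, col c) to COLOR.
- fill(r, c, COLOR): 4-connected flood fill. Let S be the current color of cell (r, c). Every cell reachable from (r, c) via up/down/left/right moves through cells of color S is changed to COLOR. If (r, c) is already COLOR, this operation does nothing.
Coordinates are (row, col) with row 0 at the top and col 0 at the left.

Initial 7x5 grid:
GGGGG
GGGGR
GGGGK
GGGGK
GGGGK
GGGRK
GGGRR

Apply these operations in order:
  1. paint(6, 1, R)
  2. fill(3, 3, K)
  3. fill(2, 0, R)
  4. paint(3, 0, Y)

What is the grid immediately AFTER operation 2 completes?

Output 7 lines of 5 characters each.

Answer: KKKKK
KKKKR
KKKKK
KKKKK
KKKKK
KKKRK
KRKRR

Derivation:
After op 1 paint(6,1,R):
GGGGG
GGGGR
GGGGK
GGGGK
GGGGK
GGGRK
GRGRR
After op 2 fill(3,3,K) [26 cells changed]:
KKKKK
KKKKR
KKKKK
KKKKK
KKKKK
KKKRK
KRKRR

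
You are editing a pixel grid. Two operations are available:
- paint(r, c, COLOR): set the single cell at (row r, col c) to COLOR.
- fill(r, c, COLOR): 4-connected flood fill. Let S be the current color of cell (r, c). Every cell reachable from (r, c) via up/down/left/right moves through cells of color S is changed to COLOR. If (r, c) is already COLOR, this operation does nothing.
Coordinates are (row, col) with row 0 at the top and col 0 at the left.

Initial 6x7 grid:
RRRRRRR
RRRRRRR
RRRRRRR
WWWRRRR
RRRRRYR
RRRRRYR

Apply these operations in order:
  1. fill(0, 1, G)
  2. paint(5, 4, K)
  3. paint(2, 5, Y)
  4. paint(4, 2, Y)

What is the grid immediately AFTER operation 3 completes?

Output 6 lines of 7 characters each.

After op 1 fill(0,1,G) [37 cells changed]:
GGGGGGG
GGGGGGG
GGGGGGG
WWWGGGG
GGGGGYG
GGGGGYG
After op 2 paint(5,4,K):
GGGGGGG
GGGGGGG
GGGGGGG
WWWGGGG
GGGGGYG
GGGGKYG
After op 3 paint(2,5,Y):
GGGGGGG
GGGGGGG
GGGGGYG
WWWGGGG
GGGGGYG
GGGGKYG

Answer: GGGGGGG
GGGGGGG
GGGGGYG
WWWGGGG
GGGGGYG
GGGGKYG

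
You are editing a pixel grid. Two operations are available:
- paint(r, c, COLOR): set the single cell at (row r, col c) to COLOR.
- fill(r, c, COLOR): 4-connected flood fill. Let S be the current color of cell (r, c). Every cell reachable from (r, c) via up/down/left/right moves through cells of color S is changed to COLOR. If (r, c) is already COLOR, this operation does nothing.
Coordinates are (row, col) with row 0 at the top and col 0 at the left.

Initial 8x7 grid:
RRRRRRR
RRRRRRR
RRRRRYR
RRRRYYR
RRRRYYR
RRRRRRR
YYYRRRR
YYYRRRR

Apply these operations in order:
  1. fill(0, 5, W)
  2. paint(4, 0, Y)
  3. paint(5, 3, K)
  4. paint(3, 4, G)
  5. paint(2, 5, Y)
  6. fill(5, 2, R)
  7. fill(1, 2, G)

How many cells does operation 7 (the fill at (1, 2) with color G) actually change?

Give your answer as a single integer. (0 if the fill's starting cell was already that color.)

Answer: 43

Derivation:
After op 1 fill(0,5,W) [45 cells changed]:
WWWWWWW
WWWWWWW
WWWWWYW
WWWWYYW
WWWWYYW
WWWWWWW
YYYWWWW
YYYWWWW
After op 2 paint(4,0,Y):
WWWWWWW
WWWWWWW
WWWWWYW
WWWWYYW
YWWWYYW
WWWWWWW
YYYWWWW
YYYWWWW
After op 3 paint(5,3,K):
WWWWWWW
WWWWWWW
WWWWWYW
WWWWYYW
YWWWYYW
WWWKWWW
YYYWWWW
YYYWWWW
After op 4 paint(3,4,G):
WWWWWWW
WWWWWWW
WWWWWYW
WWWWGYW
YWWWYYW
WWWKWWW
YYYWWWW
YYYWWWW
After op 5 paint(2,5,Y):
WWWWWWW
WWWWWWW
WWWWWYW
WWWWGYW
YWWWYYW
WWWKWWW
YYYWWWW
YYYWWWW
After op 6 fill(5,2,R) [43 cells changed]:
RRRRRRR
RRRRRRR
RRRRRYR
RRRRGYR
YRRRYYR
RRRKRRR
YYYRRRR
YYYRRRR
After op 7 fill(1,2,G) [43 cells changed]:
GGGGGGG
GGGGGGG
GGGGGYG
GGGGGYG
YGGGYYG
GGGKGGG
YYYGGGG
YYYGGGG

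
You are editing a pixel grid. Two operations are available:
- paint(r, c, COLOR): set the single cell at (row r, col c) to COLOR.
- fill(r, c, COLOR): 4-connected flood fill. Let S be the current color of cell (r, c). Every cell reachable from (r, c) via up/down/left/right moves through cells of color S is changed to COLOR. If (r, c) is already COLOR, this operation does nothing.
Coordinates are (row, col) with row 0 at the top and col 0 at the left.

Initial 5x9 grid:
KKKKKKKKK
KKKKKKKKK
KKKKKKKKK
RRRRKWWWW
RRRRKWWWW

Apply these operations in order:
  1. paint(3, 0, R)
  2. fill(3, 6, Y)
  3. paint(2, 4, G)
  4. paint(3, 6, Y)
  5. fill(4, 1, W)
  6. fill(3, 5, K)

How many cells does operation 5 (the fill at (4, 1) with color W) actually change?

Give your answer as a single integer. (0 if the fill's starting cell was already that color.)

After op 1 paint(3,0,R):
KKKKKKKKK
KKKKKKKKK
KKKKKKKKK
RRRRKWWWW
RRRRKWWWW
After op 2 fill(3,6,Y) [8 cells changed]:
KKKKKKKKK
KKKKKKKKK
KKKKKKKKK
RRRRKYYYY
RRRRKYYYY
After op 3 paint(2,4,G):
KKKKKKKKK
KKKKKKKKK
KKKKGKKKK
RRRRKYYYY
RRRRKYYYY
After op 4 paint(3,6,Y):
KKKKKKKKK
KKKKKKKKK
KKKKGKKKK
RRRRKYYYY
RRRRKYYYY
After op 5 fill(4,1,W) [8 cells changed]:
KKKKKKKKK
KKKKKKKKK
KKKKGKKKK
WWWWKYYYY
WWWWKYYYY

Answer: 8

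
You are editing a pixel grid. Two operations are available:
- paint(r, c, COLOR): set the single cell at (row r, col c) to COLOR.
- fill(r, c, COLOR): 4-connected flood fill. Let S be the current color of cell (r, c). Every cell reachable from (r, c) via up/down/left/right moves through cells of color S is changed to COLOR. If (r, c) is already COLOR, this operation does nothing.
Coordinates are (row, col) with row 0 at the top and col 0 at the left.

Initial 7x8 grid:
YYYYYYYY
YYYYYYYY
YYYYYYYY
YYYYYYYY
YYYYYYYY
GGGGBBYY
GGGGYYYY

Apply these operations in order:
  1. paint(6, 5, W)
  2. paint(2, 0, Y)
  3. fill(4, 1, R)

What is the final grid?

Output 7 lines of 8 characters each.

Answer: RRRRRRRR
RRRRRRRR
RRRRRRRR
RRRRRRRR
RRRRRRRR
GGGGBBRR
GGGGYWRR

Derivation:
After op 1 paint(6,5,W):
YYYYYYYY
YYYYYYYY
YYYYYYYY
YYYYYYYY
YYYYYYYY
GGGGBBYY
GGGGYWYY
After op 2 paint(2,0,Y):
YYYYYYYY
YYYYYYYY
YYYYYYYY
YYYYYYYY
YYYYYYYY
GGGGBBYY
GGGGYWYY
After op 3 fill(4,1,R) [44 cells changed]:
RRRRRRRR
RRRRRRRR
RRRRRRRR
RRRRRRRR
RRRRRRRR
GGGGBBRR
GGGGYWRR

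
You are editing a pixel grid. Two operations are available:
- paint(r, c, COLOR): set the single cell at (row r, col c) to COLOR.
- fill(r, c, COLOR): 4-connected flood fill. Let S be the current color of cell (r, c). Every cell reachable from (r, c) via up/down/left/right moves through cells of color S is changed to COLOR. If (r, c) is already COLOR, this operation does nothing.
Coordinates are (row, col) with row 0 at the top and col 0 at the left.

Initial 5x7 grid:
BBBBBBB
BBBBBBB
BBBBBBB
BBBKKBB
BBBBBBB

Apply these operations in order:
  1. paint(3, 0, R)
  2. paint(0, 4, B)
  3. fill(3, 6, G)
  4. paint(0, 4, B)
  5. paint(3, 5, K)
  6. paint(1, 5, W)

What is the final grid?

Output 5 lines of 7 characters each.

Answer: GGGGBGG
GGGGGWG
GGGGGGG
RGGKKKG
GGGGGGG

Derivation:
After op 1 paint(3,0,R):
BBBBBBB
BBBBBBB
BBBBBBB
RBBKKBB
BBBBBBB
After op 2 paint(0,4,B):
BBBBBBB
BBBBBBB
BBBBBBB
RBBKKBB
BBBBBBB
After op 3 fill(3,6,G) [32 cells changed]:
GGGGGGG
GGGGGGG
GGGGGGG
RGGKKGG
GGGGGGG
After op 4 paint(0,4,B):
GGGGBGG
GGGGGGG
GGGGGGG
RGGKKGG
GGGGGGG
After op 5 paint(3,5,K):
GGGGBGG
GGGGGGG
GGGGGGG
RGGKKKG
GGGGGGG
After op 6 paint(1,5,W):
GGGGBGG
GGGGGWG
GGGGGGG
RGGKKKG
GGGGGGG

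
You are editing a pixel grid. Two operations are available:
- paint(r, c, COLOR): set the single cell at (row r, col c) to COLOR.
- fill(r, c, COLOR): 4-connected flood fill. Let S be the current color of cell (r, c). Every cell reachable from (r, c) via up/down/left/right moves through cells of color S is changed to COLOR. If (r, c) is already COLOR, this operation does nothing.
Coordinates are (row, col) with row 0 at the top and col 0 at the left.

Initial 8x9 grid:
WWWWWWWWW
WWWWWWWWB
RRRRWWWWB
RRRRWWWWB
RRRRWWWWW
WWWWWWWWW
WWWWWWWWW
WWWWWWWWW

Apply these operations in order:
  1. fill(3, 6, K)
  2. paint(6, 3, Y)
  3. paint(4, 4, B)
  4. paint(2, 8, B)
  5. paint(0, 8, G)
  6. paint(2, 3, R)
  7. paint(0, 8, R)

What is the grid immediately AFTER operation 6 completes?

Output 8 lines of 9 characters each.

Answer: KKKKKKKKG
KKKKKKKKB
RRRRKKKKB
RRRRKKKKB
RRRRBKKKK
KKKKKKKKK
KKKYKKKKK
KKKKKKKKK

Derivation:
After op 1 fill(3,6,K) [57 cells changed]:
KKKKKKKKK
KKKKKKKKB
RRRRKKKKB
RRRRKKKKB
RRRRKKKKK
KKKKKKKKK
KKKKKKKKK
KKKKKKKKK
After op 2 paint(6,3,Y):
KKKKKKKKK
KKKKKKKKB
RRRRKKKKB
RRRRKKKKB
RRRRKKKKK
KKKKKKKKK
KKKYKKKKK
KKKKKKKKK
After op 3 paint(4,4,B):
KKKKKKKKK
KKKKKKKKB
RRRRKKKKB
RRRRKKKKB
RRRRBKKKK
KKKKKKKKK
KKKYKKKKK
KKKKKKKKK
After op 4 paint(2,8,B):
KKKKKKKKK
KKKKKKKKB
RRRRKKKKB
RRRRKKKKB
RRRRBKKKK
KKKKKKKKK
KKKYKKKKK
KKKKKKKKK
After op 5 paint(0,8,G):
KKKKKKKKG
KKKKKKKKB
RRRRKKKKB
RRRRKKKKB
RRRRBKKKK
KKKKKKKKK
KKKYKKKKK
KKKKKKKKK
After op 6 paint(2,3,R):
KKKKKKKKG
KKKKKKKKB
RRRRKKKKB
RRRRKKKKB
RRRRBKKKK
KKKKKKKKK
KKKYKKKKK
KKKKKKKKK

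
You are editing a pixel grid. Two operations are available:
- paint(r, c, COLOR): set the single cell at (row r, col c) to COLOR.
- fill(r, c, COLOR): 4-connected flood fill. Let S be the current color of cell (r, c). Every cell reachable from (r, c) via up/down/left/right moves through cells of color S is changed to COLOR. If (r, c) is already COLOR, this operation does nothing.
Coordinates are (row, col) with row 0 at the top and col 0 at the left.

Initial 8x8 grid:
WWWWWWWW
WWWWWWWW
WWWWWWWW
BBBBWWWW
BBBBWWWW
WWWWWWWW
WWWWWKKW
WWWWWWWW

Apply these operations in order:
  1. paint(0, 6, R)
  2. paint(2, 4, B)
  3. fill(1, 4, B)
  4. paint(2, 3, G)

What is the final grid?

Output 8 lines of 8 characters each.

Answer: BBBBBBRB
BBBBBBBB
BBBGBBBB
BBBBBBBB
BBBBBBBB
BBBBBBBB
BBBBBKKB
BBBBBBBB

Derivation:
After op 1 paint(0,6,R):
WWWWWWRW
WWWWWWWW
WWWWWWWW
BBBBWWWW
BBBBWWWW
WWWWWWWW
WWWWWKKW
WWWWWWWW
After op 2 paint(2,4,B):
WWWWWWRW
WWWWWWWW
WWWWBWWW
BBBBWWWW
BBBBWWWW
WWWWWWWW
WWWWWKKW
WWWWWWWW
After op 3 fill(1,4,B) [52 cells changed]:
BBBBBBRB
BBBBBBBB
BBBBBBBB
BBBBBBBB
BBBBBBBB
BBBBBBBB
BBBBBKKB
BBBBBBBB
After op 4 paint(2,3,G):
BBBBBBRB
BBBBBBBB
BBBGBBBB
BBBBBBBB
BBBBBBBB
BBBBBBBB
BBBBBKKB
BBBBBBBB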